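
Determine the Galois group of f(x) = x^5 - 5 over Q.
The polynomial f is an irreducible quintic over Q, so G = Gal(f/Q) is a transitive subgroup of S_5: one of C_5 (5T1, order 5), D_5 (5T2, order 10), F_20 (5T3, order 20), A_5 (5T4, order 60) or S_5 (5T5, order 120). The discriminant of f is 1953125, which is not a perfect square, so G is not contained in A_5. The transitive groups of degree 5 not contained in A_5 are: F_20 (5T3, order 20), S_5 (5T5, order 120). By Dedekind's theorem, for a prime p not dividing disc(f) the degrees of the irreducible factors of f mod p form the cycle type of an element of G. Factoring f modulo the 18 such primes p <= 67 (skipping 5, which divides the discriminant), each new pattern first appears at: mod 2: f = (x + 1)(x^4 + x^3 + x^2 + x + 1), pattern 4+1; mod 11: f = (x^5 + 6), pattern 5; mod 19: f = (x + 13)(x^2 + 11x + 17)(x^2 + 14x + 17), pattern 2+2+1; mod 31: f = (x + 3)(x + 6)(x + 12)(x + 17)(x + 24), pattern 1+1+1+1+1. No other pattern occurs in this range, so the set of observed cycle types is {4+1, 5, 2+2+1, 1+1+1+1+1}. The candidates containing elements of all these cycle types are F_20 (5T3) of order 20, S_5 (5T5) of order 120; the others are excluded. The observed types are precisely the cycle types that occur in F_20 (5T3). Each of the other remaining candidates has further cycle types, and by the Chebotarev density theorem the matching factorization patterns would occur for a proportion of primes equal to their share of the group: S_5 (5T5) additionally contains elements of type 3+2, 3+1+1, 2+1+1+1 (50 of its 120 elements, about 42% of primes). None of the 18 primes tested shows any such pattern (for each of these groups the chance of that is below 10^-4), which rules them out. Hence G = F_20 (5T3), of order 20.

F_20 (order 20)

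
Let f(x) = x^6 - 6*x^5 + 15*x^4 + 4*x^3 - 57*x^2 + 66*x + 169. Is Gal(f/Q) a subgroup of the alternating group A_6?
No

The polynomial is irreducible of degree 6 over Q. Its discriminant is -190210142896128, which is not a perfect square. A Galois group lies in the alternating group exactly when the discriminant is a square in Q, so the Galois group (C_3 x S_3) is not contained in A_6.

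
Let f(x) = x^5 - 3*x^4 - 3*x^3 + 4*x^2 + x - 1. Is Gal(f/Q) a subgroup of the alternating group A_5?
The polynomial is irreducible of degree 5 over Q. Its discriminant is 14641 = 121^2, a perfect square. A Galois group lies in the alternating group exactly when the discriminant is a square in Q, so the Galois group (C_5) is contained in A_5.

Yes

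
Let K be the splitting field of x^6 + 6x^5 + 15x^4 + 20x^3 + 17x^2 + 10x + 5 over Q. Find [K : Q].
48

The degree of the splitting field over Q equals the order of the Galois group, so first determine the group. The polynomial f is an irreducible sextic over Q, so G = Gal(f/Q) is one of the 16 transitive subgroups 6T1, ..., 6T16 of S_6. The discriminant of f is -2508800, which is not a perfect square, so G is not contained in A_6. The transitive groups of degree 6 not contained in A_6 are: C_6 (6T1, order 6), S_3 (6T2, order 6), D_6 (6T3, order 12), C_3 x S_3 (6T5, order 18), A_4 x C_2 (6T6, order 24), S_4 (6T8, order 24), S_3 x S_3 (6T9, order 36), S_4 x C_2 (6T11, order 48), (S_3 x S_3) : C_2 (6T13, order 72), PGL(2,5) (6T14, order 120), S_6 (6T16, order 720). By Dedekind's theorem, for a prime p not dividing disc(f) the degrees of the irreducible factors of f mod p form the cycle type of an element of G. Factoring f modulo the 17 such primes p <= 71 (skipping 2, 5, 7, which divide the discriminant), each new pattern first appears at: mod 3: f = (x^3 + x^2 + x + 2)(x^3 + 2x^2 + 1), pattern 3+3; mod 13: f = (x^6 + 6x^5 + 2x^4 + 7x^3 + 4x^2 + 10x + 5), pattern 6; mod 19: f = (x^2 + 2x + 6)(x^4 + 4x^3 + x^2 + 13x + 4), pattern 4+2; mod 23: f = (x + 12)(x + 13)(x^4 + 4x^3 + 12x^2 + 16x + 22), pattern 4+1+1; mod 53: f = (x^2 + 2x + 46)(x^2 + 13x + 50)(x^2 + 44x + 28), pattern 2+2+2; mod 59: f = (x + 5)(x + 56)(x^2 + 7x + 56)(x^2 + 56x + 46), pattern 2+2+1+1; mod 71: f = (x + 9)(x + 12)(x + 61)(x + 64)(x^2 + 2x + 44), pattern 2+1+1+1+1. No other pattern occurs in this range, so the set of observed cycle types is {3+3, 6, 4+2, 4+1+1, 2+2+2, 2+2+1+1, 2+1+1+1+1}. The candidates containing elements of all these cycle types are S_4 x C_2 (6T11) of order 48, S_6 (6T16) of order 720; the others are excluded. The observed types are precisely the cycle types that occur in S_4 x C_2 (6T11) (apart from the identity). Each of the other remaining candidates has further cycle types, and by the Chebotarev density theorem the matching factorization patterns would occur for a proportion of primes equal to their share of the group: S_6 (6T16) additionally contains elements of type 5+1, 3+2+1, 3+1+1+1 (304 of its 720 elements, about 42% of primes). None of the 17 primes tested shows any such pattern (for each of these groups the chance of that is below 10^-4), which rules them out. Hence G = S_4 x C_2 (6T11), of order 48. The Galois group S_4 x C_2 (6T11) has order 48, so the splitting field has degree 48 over Q.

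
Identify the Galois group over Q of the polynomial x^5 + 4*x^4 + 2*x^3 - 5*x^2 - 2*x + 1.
C_5 (also written C5)

The polynomial f is an irreducible quintic over Q, so G = Gal(f/Q) is a transitive subgroup of S_5: one of C_5 (5T1, order 5), D_5 (5T2, order 10), F_20 (5T3, order 20), A_5 (5T4, order 60) or S_5 (5T5, order 120). The discriminant of f is 14641 = 121^2, a perfect square, so G is contained in A_5. The transitive groups of degree 5 contained in A_5 are: C_5 (5T1, order 5), D_5 (5T2, order 10), A_5 (5T4, order 60). By Dedekind's theorem, for a prime p not dividing disc(f) the degrees of the irreducible factors of f mod p form the cycle type of an element of G. Factoring f modulo the 14 such primes p <= 47 (skipping 11, which divides the discriminant), each new pattern first appears at: mod 2: f = (x^5 + x^2 + 1), pattern 5; mod 23: f = (x + 5)(x + 7)(x + 11)(x + 12)(x + 15), pattern 1+1+1+1+1. No other pattern occurs in this range, so the set of observed cycle types is {5, 1+1+1+1+1}. The candidates containing elements of all these cycle types are C_5 (5T1) of order 5, D_5 (5T2) of order 10, A_5 (5T4) of order 60; the others are excluded. The observed types are precisely the cycle types that occur in C_5 (5T1). Each of the other remaining candidates has further cycle types, and by the Chebotarev density theorem the matching factorization patterns would occur for a proportion of primes equal to their share of the group: D_5 (5T2) additionally contains elements of type 2+2+1 (5 of its 10 elements, about 50% of primes); A_5 (5T4) additionally contains elements of type 3+1+1, 2+2+1 (35 of its 60 elements, about 58% of primes). None of the 14 primes tested shows any such pattern (for each of these groups the chance of that is below 10^-4), which rules them out. Hence G = C_5 (5T1), of order 5.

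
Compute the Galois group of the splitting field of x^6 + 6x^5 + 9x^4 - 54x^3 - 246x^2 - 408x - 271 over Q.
The polynomial f is an irreducible sextic over Q, so G = Gal(f/Q) is one of the 16 transitive subgroups 6T1, ..., 6T16 of S_6. The discriminant of f is 1323222688272384 = 36376128^2, a perfect square, so G is contained in A_6. The transitive groups of degree 6 contained in A_6 are: A_4 (6T4, order 12), S_4 (6T7, order 24), (C_3 x C_3) : C_4 (6T10, order 36), PSL(2,5) (6T12, order 60), A_6 (6T15, order 360). By Dedekind's theorem, for a prime p not dividing disc(f) the degrees of the irreducible factors of f mod p form the cycle type of an element of G. Factoring f modulo the 33 such primes p <= 149 (skipping 2, 3, which divide the discriminant), each new pattern first appears at: mod 5: f = (x^3 + x + 1)(x^3 + x^2 + 3x + 4), pattern 3+3; mod 17: f = (x + 1)(x + 10)(x^2 + 13x + 9)(x^2 + 16x + 7), pattern 2+2+1+1; mod 71: f = (x + 35)(x + 37)(x + 48)(x + 49)(x + 57)(x + 64), pattern 1+1+1+1+1+1. No other pattern occurs in this range, so the set of observed cycle types is {3+3, 2+2+1+1, 1+1+1+1+1+1}. The candidates containing elements of all these cycle types are A_4 (6T4) of order 12, S_4 (6T7) of order 24, (C_3 x C_3) : C_4 (6T10) of order 36, PSL(2,5) (6T12) of order 60, A_6 (6T15) of order 360; the others are excluded. The observed types are precisely the cycle types that occur in A_4 (6T4). Each of the other remaining candidates has further cycle types, and by the Chebotarev density theorem the matching factorization patterns would occur for a proportion of primes equal to their share of the group: S_4 (6T7) additionally contains elements of type 4+2 (6 of its 24 elements, about 25% of primes); (C_3 x C_3) : C_4 (6T10) additionally contains elements of type 4+2, 3+1+1+1 (22 of its 36 elements, about 61% of primes); PSL(2,5) (6T12) additionally contains elements of type 5+1 (24 of its 60 elements, about 40% of primes); A_6 (6T15) additionally contains elements of type 5+1, 4+2, 3+1+1+1 (274 of its 360 elements, about 76% of primes). None of the 33 primes tested shows any such pattern (for each of these groups the chance of that is below 10^-4), which rules them out. Hence G = A_4 (6T4), of order 12.

A_4 (order 12)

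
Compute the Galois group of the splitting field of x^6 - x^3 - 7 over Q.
S_3 x S_3 (also written G36-)

The polynomial f is an irreducible sextic over Q, so G = Gal(f/Q) is one of the 16 transitive subgroups 6T1, ..., 6T16 of S_6. The discriminant of f is 871199469, which is not a perfect square, so G is not contained in A_6. The transitive groups of degree 6 not contained in A_6 are: C_6 (6T1, order 6), S_3 (6T2, order 6), D_6 (6T3, order 12), C_3 x S_3 (6T5, order 18), A_4 x C_2 (6T6, order 24), S_4 (6T8, order 24), S_3 x S_3 (6T9, order 36), S_4 x C_2 (6T11, order 48), (S_3 x S_3) : C_2 (6T13, order 72), PGL(2,5) (6T14, order 120), S_6 (6T16, order 720). By Dedekind's theorem, for a prime p not dividing disc(f) the degrees of the irreducible factors of f mod p form the cycle type of an element of G. Factoring f modulo the 16 such primes p <= 67 (skipping 3, 7, 29, which divide the discriminant), each new pattern first appears at: mod 2: f = (x^6 + x^3 + 1), pattern 6; mod 5: f = (x + 1)(x + 2)(x^2 + 3x + 4)(x^2 + 4x + 1), pattern 2+2+1+1; mod 13: f = (x + 2)(x + 5)(x + 6)(x^3 + 4), pattern 3+1+1+1; mod 19: f = (x^2 + 10x + 15)(x^2 + 13x + 13)(x^2 + 15x + 10), pattern 2+2+2; mod 67: f = (x^3 + 18)(x^3 + 48), pattern 3+3. No other pattern occurs in this range, so the set of observed cycle types is {6, 2+2+1+1, 3+1+1+1, 2+2+2, 3+3}. The candidates containing elements of all these cycle types are S_3 x S_3 (6T9) of order 36, (S_3 x S_3) : C_2 (6T13) of order 72, S_6 (6T16) of order 720; the others are excluded. The observed types are precisely the cycle types that occur in S_3 x S_3 (6T9) (apart from the identity). Each of the other remaining candidates has further cycle types, and by the Chebotarev density theorem the matching factorization patterns would occur for a proportion of primes equal to their share of the group: (S_3 x S_3) : C_2 (6T13) additionally contains elements of type 4+2, 3+2+1, 2+1+1+1+1 (36 of its 72 elements, about 50% of primes); S_6 (6T16) additionally contains elements of type 5+1, 4+2, 4+1+1, 3+2+1, 2+1+1+1+1 (459 of its 720 elements, about 64% of primes). None of the 16 primes tested shows any such pattern (for each of these groups the chance of that is below 10^-4), which rules them out. Hence G = S_3 x S_3 (6T9), of order 36.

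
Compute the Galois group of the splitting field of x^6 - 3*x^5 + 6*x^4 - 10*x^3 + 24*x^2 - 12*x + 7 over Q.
The polynomial f is an irreducible sextic over Q, so G = Gal(f/Q) is one of the 16 transitive subgroups 6T1, ..., 6T16 of S_6. The discriminant of f is -94143178827, which is not a perfect square, so G is not contained in A_6. The transitive groups of degree 6 not contained in A_6 are: C_6 (6T1, order 6), S_3 (6T2, order 6), D_6 (6T3, order 12), C_3 x S_3 (6T5, order 18), A_4 x C_2 (6T6, order 24), S_4 (6T8, order 24), S_3 x S_3 (6T9, order 36), S_4 x C_2 (6T11, order 48), (S_3 x S_3) : C_2 (6T13, order 72), PGL(2,5) (6T14, order 120), S_6 (6T16, order 720). By Dedekind's theorem, for a prime p not dividing disc(f) the degrees of the irreducible factors of f mod p form the cycle type of an element of G. Factoring f modulo the 33 such primes p <= 139 (skipping 3, which divides the discriminant), each new pattern first appears at: mod 2: f = (x^6 + x^5 + 1), pattern 6; mod 7: f = (x)(x + 1)(x + 5)(x^3 + 5x^2 + 6x + 6), pattern 3+1+1+1; mod 17: f = (x^2 + 5x + 12)(x^2 + 12x + 14)(x^2 + 14x + 5), pattern 2+2+2; mod 19: f = (x^3 + 2x^2 + 14x + 3)(x^3 + 14x^2 + 2x + 15), pattern 3+3; mod 73: f = (x + 18)(x + 40)(x + 43)(x + 58)(x + 61)(x + 69), pattern 1+1+1+1+1+1. No other pattern occurs in this range, so the set of observed cycle types is {6, 3+1+1+1, 2+2+2, 3+3, 1+1+1+1+1+1}. The candidates containing elements of all these cycle types are C_3 x S_3 (6T5) of order 18, S_3 x S_3 (6T9) of order 36, (S_3 x S_3) : C_2 (6T13) of order 72, S_6 (6T16) of order 720; the others are excluded. The observed types are precisely the cycle types that occur in C_3 x S_3 (6T5). Each of the other remaining candidates has further cycle types, and by the Chebotarev density theorem the matching factorization patterns would occur for a proportion of primes equal to their share of the group: S_3 x S_3 (6T9) additionally contains elements of type 2+2+1+1 (9 of its 36 elements, about 25% of primes); (S_3 x S_3) : C_2 (6T13) additionally contains elements of type 4+2, 3+2+1, 2+2+1+1, 2+1+1+1+1 (45 of its 72 elements, about 62% of primes); S_6 (6T16) additionally contains elements of type 5+1, 4+2, 4+1+1, 3+2+1, 2+2+1+1, 2+1+1+1+1 (504 of its 720 elements, about 70% of primes). None of the 33 primes tested shows any such pattern (for each of these groups the chance of that is below 10^-4), which rules them out. Hence G = C_3 x S_3 (6T5), of order 18.

C_3 x S_3 (also written G18)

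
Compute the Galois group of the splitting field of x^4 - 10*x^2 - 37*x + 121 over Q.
4T5: S_4

The polynomial is an irreducible quartic over Q and its discriminant is 1813909, which is not a perfect square, so the Galois group is not contained in A_4. The resolvent cubic y^3 + 10*y^2 - 484*y - 6209 is irreducible over Q. An irreducible resolvent with non-square discriminant gives S_4.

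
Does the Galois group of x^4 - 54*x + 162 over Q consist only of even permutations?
No

The polynomial is irreducible of degree 4 over Q. Its discriminant is 858808656, which is not a perfect square. A Galois group lies in the alternating group exactly when the discriminant is a square in Q, so the Galois group (S_4) is not contained in A_4.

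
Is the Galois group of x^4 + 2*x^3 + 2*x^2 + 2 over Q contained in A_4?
The polynomial is irreducible of degree 4 over Q. Its discriminant is 3136 = 56^2, a perfect square. A Galois group lies in the alternating group exactly when the discriminant is a square in Q, so the Galois group (A_4) is contained in A_4.

Yes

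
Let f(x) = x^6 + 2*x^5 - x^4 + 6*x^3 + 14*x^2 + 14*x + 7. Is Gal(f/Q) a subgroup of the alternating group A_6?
The polynomial is irreducible of degree 6 over Q. Its discriminant is 13191900736 = 114856^2, a perfect square. A Galois group lies in the alternating group exactly when the discriminant is a square in Q, so the Galois group (A_4) is contained in A_6.

Yes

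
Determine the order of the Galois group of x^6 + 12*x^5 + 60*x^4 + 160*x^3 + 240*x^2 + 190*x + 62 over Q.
720

The degree of the splitting field over Q equals the order of the Galois group, so first determine the group. The polynomial f is an irreducible sextic over Q, so G = Gal(f/Q) is one of the 16 transitive subgroups 6T1, ..., 6T16 of S_6. The discriminant of f is -1292992, which is not a perfect square, so G is not contained in A_6. The transitive groups of degree 6 not contained in A_6 are: C_6 (6T1, order 6), S_3 (6T2, order 6), D_6 (6T3, order 12), C_3 x S_3 (6T5, order 18), A_4 x C_2 (6T6, order 24), S_4 (6T8, order 24), S_3 x S_3 (6T9, order 36), S_4 x C_2 (6T11, order 48), (S_3 x S_3) : C_2 (6T13, order 72), PGL(2,5) (6T14, order 120), S_6 (6T16, order 720). By Dedekind's theorem, for a prime p not dividing disc(f) the degrees of the irreducible factors of f mod p form the cycle type of an element of G. Factoring f modulo the 3 such primes p <= 7 (skipping 2, which divides the discriminant), each new pattern first appears at: mod 3: f = (x^6 + x^3 + x + 2), pattern 6; mod 5: f = (x + 3)(x + 4)(x^4 + 3x^2 + 4x + 1), pattern 4+1+1; mod 7: f = (x + 4)(x^2 + 1)(x^3 + x^2 + 6x + 5), pattern 3+2+1. No other pattern occurs in this range, so the set of observed cycle types is {6, 4+1+1, 3+2+1}. Among the candidates above, the only group containing elements of all these cycle types is S_6 (6T16); every other candidate lacks at least one of them. Hence G = S_6 (6T16), of order 720. The Galois group S_6 (6T16) has order 720, so the splitting field has degree 720 over Q.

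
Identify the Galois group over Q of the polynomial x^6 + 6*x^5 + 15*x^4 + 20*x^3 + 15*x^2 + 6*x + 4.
S_3 (also written S3)

The polynomial f is an irreducible sextic over Q, so G = Gal(f/Q) is one of the 16 transitive subgroups 6T1, ..., 6T16 of S_6. The discriminant of f is -11337408, which is not a perfect square, so G is not contained in A_6. The transitive groups of degree 6 not contained in A_6 are: C_6 (6T1, order 6), S_3 (6T2, order 6), D_6 (6T3, order 12), C_3 x S_3 (6T5, order 18), A_4 x C_2 (6T6, order 24), S_4 (6T8, order 24), S_3 x S_3 (6T9, order 36), S_4 x C_2 (6T11, order 48), (S_3 x S_3) : C_2 (6T13, order 72), PGL(2,5) (6T14, order 120), S_6 (6T16, order 720). By Dedekind's theorem, for a prime p not dividing disc(f) the degrees of the irreducible factors of f mod p form the cycle type of an element of G. Factoring f modulo the 23 such primes p <= 97 (skipping 2, 3, which divide the discriminant), each new pattern first appears at: mod 5: f = (x^2 + x + 2)(x^2 + 2x + 3)(x^2 + 3x + 4), pattern 2+2+2; mod 7: f = (x^3 + 3x^2 + 3x + 3)(x^3 + 3x^2 + 3x + 6), pattern 3+3; mod 61: f = (x + 4)(x + 20)(x + 23)(x + 40)(x + 43)(x + 59), pattern 1+1+1+1+1+1. No other pattern occurs in this range, so the set of observed cycle types is {2+2+2, 3+3, 1+1+1+1+1+1}. The candidates containing elements of all these cycle types are C_6 (6T1) of order 6, S_3 (6T2) of order 6, D_6 (6T3) of order 12, C_3 x S_3 (6T5) of order 18, A_4 x C_2 (6T6) of order 24, S_4 (6T8) of order 24, S_3 x S_3 (6T9) of order 36, S_4 x C_2 (6T11) of order 48, (S_3 x S_3) : C_2 (6T13) of order 72, PGL(2,5) (6T14) of order 120, S_6 (6T16) of order 720; the others are excluded. The observed types are precisely the cycle types that occur in S_3 (6T2). Each of the other remaining candidates has further cycle types, and by the Chebotarev density theorem the matching factorization patterns would occur for a proportion of primes equal to their share of the group: C_6 (6T1) additionally contains elements of type 6 (2 of its 6 elements, about 33% of primes); D_6 (6T3) additionally contains elements of type 6, 2+2+1+1 (5 of its 12 elements, about 42% of primes); C_3 x S_3 (6T5) additionally contains elements of type 6, 3+1+1+1 (10 of its 18 elements, about 56% of primes); A_4 x C_2 (6T6) additionally contains elements of type 6, 2+2+1+1, 2+1+1+1+1 (14 of its 24 elements, about 58% of primes); S_4 (6T8) additionally contains elements of type 4+1+1, 2+2+1+1 (9 of its 24 elements, about 38% of primes); S_3 x S_3 (6T9) additionally contains elements of type 6, 3+1+1+1, 2+2+1+1 (25 of its 36 elements, about 69% of primes); S_4 x C_2 (6T11) additionally contains elements of type 6, 4+2, 4+1+1, 2+2+1+1, 2+1+1+1+1 (32 of its 48 elements, about 67% of primes); (S_3 x S_3) : C_2 (6T13) additionally contains elements of type 6, 4+2, 3+2+1, 3+1+1+1, 2+2+1+1, 2+1+1+1+1 (61 of its 72 elements, about 85% of primes); PGL(2,5) (6T14) additionally contains elements of type 6, 5+1, 4+1+1, 2+2+1+1 (89 of its 120 elements, about 74% of primes); S_6 (6T16) additionally contains elements of type 6, 5+1, 4+2, 4+1+1, 3+2+1, 3+1+1+1, 2+2+1+1, 2+1+1+1+1 (664 of its 720 elements, about 92% of primes). None of the 23 primes tested shows any such pattern (for each of these groups the chance of that is below 10^-4), which rules them out. Hence G = S_3 (6T2), of order 6.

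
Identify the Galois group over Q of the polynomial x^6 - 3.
D_6, the dihedral group of order 12

The polynomial f is an irreducible sextic over Q, so G = Gal(f/Q) is one of the 16 transitive subgroups 6T1, ..., 6T16 of S_6. The discriminant of f is 11337408, which is not a perfect square, so G is not contained in A_6. The transitive groups of degree 6 not contained in A_6 are: C_6 (6T1, order 6), S_3 (6T2, order 6), D_6 (6T3, order 12), C_3 x S_3 (6T5, order 18), A_4 x C_2 (6T6, order 24), S_4 (6T8, order 24), S_3 x S_3 (6T9, order 36), S_4 x C_2 (6T11, order 48), (S_3 x S_3) : C_2 (6T13, order 72), PGL(2,5) (6T14, order 120), S_6 (6T16, order 720). By Dedekind's theorem, for a prime p not dividing disc(f) the degrees of the irreducible factors of f mod p form the cycle type of an element of G. Factoring f modulo the 79 such primes p <= 419 (skipping 2, 3, which divide the discriminant), each new pattern first appears at: mod 5: f = (x^2 + 3)(x^2 + 2x + 3)(x^2 + 3x + 3), pattern 2+2+2; mod 7: f = (x^6 + 4), pattern 6; mod 11: f = (x + 3)(x + 8)(x^2 + 3x + 9)(x^2 + 8x + 9), pattern 2+2+1+1; mod 13: f = (x^3 + 4)(x^3 + 9), pattern 3+3; mod 61: f = (x + 2)(x + 26)(x + 28)(x + 33)(x + 35)(x + 59), pattern 1+1+1+1+1+1. No other pattern occurs in this range, so the set of observed cycle types is {2+2+2, 6, 2+2+1+1, 3+3, 1+1+1+1+1+1}. The candidates containing elements of all these cycle types are D_6 (6T3) of order 12, A_4 x C_2 (6T6) of order 24, S_3 x S_3 (6T9) of order 36, S_4 x C_2 (6T11) of order 48, (S_3 x S_3) : C_2 (6T13) of order 72, PGL(2,5) (6T14) of order 120, S_6 (6T16) of order 720; the others are excluded. The observed types are precisely the cycle types that occur in D_6 (6T3). Each of the other remaining candidates has further cycle types, and by the Chebotarev density theorem the matching factorization patterns would occur for a proportion of primes equal to their share of the group: A_4 x C_2 (6T6) additionally contains elements of type 2+1+1+1+1 (3 of its 24 elements, about 12% of primes); S_3 x S_3 (6T9) additionally contains elements of type 3+1+1+1 (4 of its 36 elements, about 11% of primes); S_4 x C_2 (6T11) additionally contains elements of type 4+2, 4+1+1, 2+1+1+1+1 (15 of its 48 elements, about 31% of primes); (S_3 x S_3) : C_2 (6T13) additionally contains elements of type 4+2, 3+2+1, 3+1+1+1, 2+1+1+1+1 (40 of its 72 elements, about 56% of primes); PGL(2,5) (6T14) additionally contains elements of type 5+1, 4+1+1 (54 of its 120 elements, about 45% of primes); S_6 (6T16) additionally contains elements of type 5+1, 4+2, 4+1+1, 3+2+1, 3+1+1+1, 2+1+1+1+1 (499 of its 720 elements, about 69% of primes). None of the 79 primes tested shows any such pattern (for each of these groups the chance of that is below 10^-4), which rules them out. Hence G = D_6 (6T3), of order 12.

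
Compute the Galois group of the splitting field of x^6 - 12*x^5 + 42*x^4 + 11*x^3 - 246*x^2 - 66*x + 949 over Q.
The polynomial f is an irreducible sextic over Q, so G = Gal(f/Q) is one of the 16 transitive subgroups 6T1, ..., 6T16 of S_6. The discriminant of f is -152796047606667, which is not a perfect square, so G is not contained in A_6. The transitive groups of degree 6 not contained in A_6 are: C_6 (6T1, order 6), S_3 (6T2, order 6), D_6 (6T3, order 12), C_3 x S_3 (6T5, order 18), A_4 x C_2 (6T6, order 24), S_4 (6T8, order 24), S_3 x S_3 (6T9, order 36), S_4 x C_2 (6T11, order 48), (S_3 x S_3) : C_2 (6T13, order 72), PGL(2,5) (6T14, order 120), S_6 (6T16, order 720). By Dedekind's theorem, for a prime p not dividing disc(f) the degrees of the irreducible factors of f mod p form the cycle type of an element of G. Factoring f modulo the 33 such primes p <= 149 (skipping 3, 43, which divide the discriminant), each new pattern first appears at: mod 2: f = (x^6 + x^3 + 1), pattern 6; mod 7: f = (x + 4)(x + 5)(x + 6)(x^3 + x^2 + 2x + 4), pattern 3+1+1+1; mod 17: f = (x^2 + 7)(x^2 + 7x + 3)(x^2 + 15x + 12), pattern 2+2+2; mod 19: f = (x^3 + 13x^2 + 10x + 3)(x^3 + 13x^2 + 15x + 6), pattern 3+3; mod 73: f = (x)(x + 21)(x + 32)(x + 35)(x + 51)(x + 68), pattern 1+1+1+1+1+1. No other pattern occurs in this range, so the set of observed cycle types is {6, 3+1+1+1, 2+2+2, 3+3, 1+1+1+1+1+1}. The candidates containing elements of all these cycle types are C_3 x S_3 (6T5) of order 18, S_3 x S_3 (6T9) of order 36, (S_3 x S_3) : C_2 (6T13) of order 72, S_6 (6T16) of order 720; the others are excluded. The observed types are precisely the cycle types that occur in C_3 x S_3 (6T5). Each of the other remaining candidates has further cycle types, and by the Chebotarev density theorem the matching factorization patterns would occur for a proportion of primes equal to their share of the group: S_3 x S_3 (6T9) additionally contains elements of type 2+2+1+1 (9 of its 36 elements, about 25% of primes); (S_3 x S_3) : C_2 (6T13) additionally contains elements of type 4+2, 3+2+1, 2+2+1+1, 2+1+1+1+1 (45 of its 72 elements, about 62% of primes); S_6 (6T16) additionally contains elements of type 5+1, 4+2, 4+1+1, 3+2+1, 2+2+1+1, 2+1+1+1+1 (504 of its 720 elements, about 70% of primes). None of the 33 primes tested shows any such pattern (for each of these groups the chance of that is below 10^-4), which rules them out. Hence G = C_3 x S_3 (6T5), of order 18.

C_3 x S_3 (also written G18)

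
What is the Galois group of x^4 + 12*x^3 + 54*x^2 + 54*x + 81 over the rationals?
The polynomial is an irreducible quartic over Q and its discriminant is 858808656, which is not a perfect square, so the Galois group is not contained in A_4. The resolvent cubic y^3 - 54*y^2 + 324*y + 2916 is irreducible over Q. An irreducible resolvent with non-square discriminant gives S_4.

S_4 (also written S4)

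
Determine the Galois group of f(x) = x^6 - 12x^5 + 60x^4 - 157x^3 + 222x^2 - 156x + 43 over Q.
The polynomial f is an irreducible sextic over Q, so G = Gal(f/Q) is one of the 16 transitive subgroups 6T1, ..., 6T16 of S_6. The discriminant of f is -177147, which is not a perfect square, so G is not contained in A_6. The transitive groups of degree 6 not contained in A_6 are: C_6 (6T1, order 6), S_3 (6T2, order 6), D_6 (6T3, order 12), C_3 x S_3 (6T5, order 18), A_4 x C_2 (6T6, order 24), S_4 (6T8, order 24), S_3 x S_3 (6T9, order 36), S_4 x C_2 (6T11, order 48), (S_3 x S_3) : C_2 (6T13, order 72), PGL(2,5) (6T14, order 120), S_6 (6T16, order 720). By Dedekind's theorem, for a prime p not dividing disc(f) the degrees of the irreducible factors of f mod p form the cycle type of an element of G. Factoring f modulo the 33 such primes p <= 139 (skipping 3, which divides the discriminant), each new pattern first appears at: mod 2: f = (x^6 + x^3 + 1), pattern 6; mod 7: f = (x + 1)(x + 3)(x + 4)(x^3 + x^2 + 5x + 3), pattern 3+1+1+1; mod 17: f = (x^2 + x + 1)(x^2 + 9x + 2)(x^2 + 12x + 13), pattern 2+2+2; mod 19: f = (x^3 + 13x^2 + 12x + 1)(x^3 + 13x^2 + 12x + 5), pattern 3+3; mod 73: f = (x + 40)(x + 41)(x + 42)(x + 49)(x + 50)(x + 58), pattern 1+1+1+1+1+1. No other pattern occurs in this range, so the set of observed cycle types is {6, 3+1+1+1, 2+2+2, 3+3, 1+1+1+1+1+1}. The candidates containing elements of all these cycle types are C_3 x S_3 (6T5) of order 18, S_3 x S_3 (6T9) of order 36, (S_3 x S_3) : C_2 (6T13) of order 72, S_6 (6T16) of order 720; the others are excluded. The observed types are precisely the cycle types that occur in C_3 x S_3 (6T5). Each of the other remaining candidates has further cycle types, and by the Chebotarev density theorem the matching factorization patterns would occur for a proportion of primes equal to their share of the group: S_3 x S_3 (6T9) additionally contains elements of type 2+2+1+1 (9 of its 36 elements, about 25% of primes); (S_3 x S_3) : C_2 (6T13) additionally contains elements of type 4+2, 3+2+1, 2+2+1+1, 2+1+1+1+1 (45 of its 72 elements, about 62% of primes); S_6 (6T16) additionally contains elements of type 5+1, 4+2, 4+1+1, 3+2+1, 2+2+1+1, 2+1+1+1+1 (504 of its 720 elements, about 70% of primes). None of the 33 primes tested shows any such pattern (for each of these groups the chance of that is below 10^-4), which rules them out. Hence G = C_3 x S_3 (6T5), of order 18.

6T5: C_3 x S_3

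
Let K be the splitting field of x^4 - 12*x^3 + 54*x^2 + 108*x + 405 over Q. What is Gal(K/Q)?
The polynomial is an irreducible quartic over Q and its discriminant is 176319369216 = 419904^2, a perfect square, so the Galois group is contained in A_4. The resolvent cubic y^3 - 54*y^2 - 2916*y + 17496 is irreducible over Q. An irreducible resolvent with square discriminant gives A_4.

A_4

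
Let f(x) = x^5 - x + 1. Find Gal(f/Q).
S_5 (also written S5)

The polynomial f is an irreducible quintic over Q, so G = Gal(f/Q) is a transitive subgroup of S_5: one of C_5 (5T1, order 5), D_5 (5T2, order 10), F_20 (5T3, order 20), A_5 (5T4, order 60) or S_5 (5T5, order 120). The discriminant of f is 2869, which is not a perfect square, so G is not contained in A_5. The transitive groups of degree 5 not contained in A_5 are: F_20 (5T3, order 20), S_5 (5T5, order 120). By Dedekind's theorem, for a prime p not dividing disc(f) the degrees of the irreducible factors of f mod p form the cycle type of an element of G. Factoring f modulo the first such prime p = 2, each new pattern first appears at: mod 2: f = (x^2 + x + 1)(x^3 + x^2 + 1), pattern 3+2. No other pattern occurs in this range, so the set of observed cycle types is {3+2}. Among the candidates above, the only group containing elements of all these cycle types is S_5 (5T5) — F_20 (5T3) lacks at least one of them. Hence G = S_5 (5T5), of order 120.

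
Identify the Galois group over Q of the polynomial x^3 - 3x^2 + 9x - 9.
S_3, the symmetric group on 3 letters

The polynomial is an irreducible cubic over Q and its discriminant is -972, which is not a perfect square. For an irreducible cubic, a non-square discriminant gives Galois group S_3.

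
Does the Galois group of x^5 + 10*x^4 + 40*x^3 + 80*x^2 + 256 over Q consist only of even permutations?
The polynomial is irreducible of degree 5 over Q. Its discriminant is 67108864000000 = 8192000^2, a perfect square. A Galois group lies in the alternating group exactly when the discriminant is a square in Q, so the Galois group (D_5) is contained in A_5.

Yes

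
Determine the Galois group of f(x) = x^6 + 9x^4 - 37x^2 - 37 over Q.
The polynomial f is an irreducible sextic over Q, so G = Gal(f/Q) is one of the 16 transitive subgroups 6T1, ..., 6T16 of S_6. The discriminant of f is 870211913777152, which is not a perfect square, so G is not contained in A_6. The transitive groups of degree 6 not contained in A_6 are: C_6 (6T1, order 6), S_3 (6T2, order 6), D_6 (6T3, order 12), C_3 x S_3 (6T5, order 18), A_4 x C_2 (6T6, order 24), S_4 (6T8, order 24), S_3 x S_3 (6T9, order 36), S_4 x C_2 (6T11, order 48), (S_3 x S_3) : C_2 (6T13, order 72), PGL(2,5) (6T14, order 120), S_6 (6T16, order 720). By Dedekind's theorem, for a prime p not dividing disc(f) the degrees of the irreducible factors of f mod p form the cycle type of an element of G. Factoring f modulo the 22 such primes p <= 89 (skipping 2, 37, which divide the discriminant), each new pattern first appears at: mod 3: f = (x^3 + x^2 + 2x + 1)(x^3 + 2x^2 + 2x + 2), pattern 3+3; mod 5: f = (x^2 + 2)(x^2 + 2x + 3)(x^2 + 3x + 3), pattern 2+2+2; mod 17: f = (x + 3)(x + 14)(x^4 + x^2 + 6), pattern 4+1+1; mod 67: f = (x + 9)(x + 58)(x^2 + 25)(x^2 + 65), pattern 2+2+1+1. No other pattern occurs in this range, so the set of observed cycle types is {3+3, 2+2+2, 4+1+1, 2+2+1+1}. The candidates containing elements of all these cycle types are S_4 (6T8) of order 24, S_4 x C_2 (6T11) of order 48, PGL(2,5) (6T14) of order 120, S_6 (6T16) of order 720; the others are excluded. The observed types are precisely the cycle types that occur in S_4 (6T8) (apart from the identity). Each of the other remaining candidates has further cycle types, and by the Chebotarev density theorem the matching factorization patterns would occur for a proportion of primes equal to their share of the group: S_4 x C_2 (6T11) additionally contains elements of type 6, 4+2, 2+1+1+1+1 (17 of its 48 elements, about 35% of primes); PGL(2,5) (6T14) additionally contains elements of type 6, 5+1 (44 of its 120 elements, about 37% of primes); S_6 (6T16) additionally contains elements of type 6, 5+1, 4+2, 3+2+1, 3+1+1+1, 2+1+1+1+1 (529 of its 720 elements, about 73% of primes). None of the 22 primes tested shows any such pattern (for each of these groups the chance of that is below 10^-4), which rules them out. Hence G = S_4 (6T8), of order 24.

S_4 (also written S4-)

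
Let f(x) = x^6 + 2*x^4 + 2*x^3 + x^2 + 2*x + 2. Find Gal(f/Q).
(S_3 x S_3) : C_2

The polynomial f is an irreducible sextic over Q, so G = Gal(f/Q) is one of the 16 transitive subgroups 6T1, ..., 6T16 of S_6. The discriminant of f is -187648, which is not a perfect square, so G is not contained in A_6. The transitive groups of degree 6 not contained in A_6 are: C_6 (6T1, order 6), S_3 (6T2, order 6), D_6 (6T3, order 12), C_3 x S_3 (6T5, order 18), A_4 x C_2 (6T6, order 24), S_4 (6T8, order 24), S_3 x S_3 (6T9, order 36), S_4 x C_2 (6T11, order 48), (S_3 x S_3) : C_2 (6T13, order 72), PGL(2,5) (6T14, order 120), S_6 (6T16, order 720). By Dedekind's theorem, for a prime p not dividing disc(f) the degrees of the irreducible factors of f mod p form the cycle type of an element of G. Factoring f modulo the 29 such primes p <= 113 (skipping 2, which divides the discriminant), each new pattern first appears at: mod 3: f = (x^6 + 2x^4 + 2x^3 + x^2 + 2x + 2), pattern 6; mod 5: f = (x + 4)(x^2 + x + 2)(x^3 + x + 4), pattern 3+2+1; mod 7: f = (x^2 + 6x + 6)(x^4 + x^3 + 4x^2 + 5), pattern 4+2; mod 17: f = (x^3 + x + 5)(x^3 + x + 14), pattern 3+3; mod 19: f = (x^2 + 10x + 7)(x^2 + 12x + 5)(x^2 + 16x + 12), pattern 2+2+2; mod 37: f = (x + 21)(x + 34)(x^2 + 3x + 10)(x^2 + 16x + 35), pattern 2+2+1+1; mod 41: f = (x + 2)(x + 17)(x + 22)(x^3 + x + 33), pattern 3+1+1+1; mod 113: f = (x + 11)(x + 21)(x + 23)(x + 79)(x^2 + 92x + 103), pattern 2+1+1+1+1. No other pattern occurs in this range, so the set of observed cycle types is {6, 3+2+1, 4+2, 3+3, 2+2+2, 2+2+1+1, 3+1+1+1, 2+1+1+1+1}. The candidates containing elements of all these cycle types are (S_3 x S_3) : C_2 (6T13) of order 72, S_6 (6T16) of order 720; the others are excluded. The observed types are precisely the cycle types that occur in (S_3 x S_3) : C_2 (6T13) (apart from the identity). Each of the other remaining candidates has further cycle types, and by the Chebotarev density theorem the matching factorization patterns would occur for a proportion of primes equal to their share of the group: S_6 (6T16) additionally contains elements of type 5+1, 4+1+1 (234 of its 720 elements, about 32% of primes). None of the 29 primes tested shows any such pattern (for each of these groups the chance of that is below 10^-4), which rules them out. Hence G = (S_3 x S_3) : C_2 (6T13), of order 72.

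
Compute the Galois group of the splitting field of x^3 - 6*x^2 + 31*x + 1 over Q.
S_3 (also written S3)

The polynomial is an irreducible cubic over Q and its discriminant is -87079, which is not a perfect square. For an irreducible cubic, a non-square discriminant gives Galois group S_3.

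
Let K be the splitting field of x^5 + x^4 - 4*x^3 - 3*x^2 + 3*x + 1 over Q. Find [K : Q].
The degree of the splitting field over Q equals the order of the Galois group, so first determine the group. The polynomial f is an irreducible quintic over Q, so G = Gal(f/Q) is a transitive subgroup of S_5: one of C_5 (5T1, order 5), D_5 (5T2, order 10), F_20 (5T3, order 20), A_5 (5T4, order 60) or S_5 (5T5, order 120). The discriminant of f is 14641 = 121^2, a perfect square, so G is contained in A_5. The transitive groups of degree 5 contained in A_5 are: C_5 (5T1, order 5), D_5 (5T2, order 10), A_5 (5T4, order 60). By Dedekind's theorem, for a prime p not dividing disc(f) the degrees of the irreducible factors of f mod p form the cycle type of an element of G. Factoring f modulo the 14 such primes p <= 47 (skipping 11, which divides the discriminant), each new pattern first appears at: mod 2: f = (x^5 + x^4 + x^2 + x + 1), pattern 5; mod 23: f = (x + 9)(x + 12)(x + 13)(x + 17)(x + 19), pattern 1+1+1+1+1. No other pattern occurs in this range, so the set of observed cycle types is {5, 1+1+1+1+1}. The candidates containing elements of all these cycle types are C_5 (5T1) of order 5, D_5 (5T2) of order 10, A_5 (5T4) of order 60; the others are excluded. The observed types are precisely the cycle types that occur in C_5 (5T1). Each of the other remaining candidates has further cycle types, and by the Chebotarev density theorem the matching factorization patterns would occur for a proportion of primes equal to their share of the group: D_5 (5T2) additionally contains elements of type 2+2+1 (5 of its 10 elements, about 50% of primes); A_5 (5T4) additionally contains elements of type 3+1+1, 2+2+1 (35 of its 60 elements, about 58% of primes). None of the 14 primes tested shows any such pattern (for each of these groups the chance of that is below 10^-4), which rules them out. Hence G = C_5 (5T1), of order 5. The Galois group C_5 (5T1) has order 5, so the splitting field has degree 5 over Q.

5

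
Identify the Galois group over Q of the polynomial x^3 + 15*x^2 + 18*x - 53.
The polynomial is an irreducible cubic over Q and its discriminant is 431649 = 657^2, a perfect square. For an irreducible cubic, a square discriminant forces the Galois group to be A_3, the cyclic group of order 3.

C_3 (order 3)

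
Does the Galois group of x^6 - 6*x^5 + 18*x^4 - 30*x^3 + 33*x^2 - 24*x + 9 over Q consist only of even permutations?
The polynomial is irreducible of degree 6 over Q. Its discriminant is -16003008, which is not a perfect square. A Galois group lies in the alternating group exactly when the discriminant is a square in Q, so the Galois group (PGL(2,5)) is not contained in A_6.

No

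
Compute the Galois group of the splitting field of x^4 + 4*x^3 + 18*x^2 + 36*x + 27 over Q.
D_4 (also written D4)

The polynomial is an irreducible quartic over Q and its discriminant is 1492992, which is not a perfect square, so the Galois group is not contained in A_4. The resolvent cubic y^3 - 18*y^2 + 36*y + 216 has exactly one rational root, so the Galois group is C_4 or D_4. The quartic remains irreducible over Q(sqrt(disc)), so the group is D_4.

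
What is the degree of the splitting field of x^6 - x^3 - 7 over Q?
The degree of the splitting field over Q equals the order of the Galois group, so first determine the group. The polynomial f is an irreducible sextic over Q, so G = Gal(f/Q) is one of the 16 transitive subgroups 6T1, ..., 6T16 of S_6. The discriminant of f is 871199469, which is not a perfect square, so G is not contained in A_6. The transitive groups of degree 6 not contained in A_6 are: C_6 (6T1, order 6), S_3 (6T2, order 6), D_6 (6T3, order 12), C_3 x S_3 (6T5, order 18), A_4 x C_2 (6T6, order 24), S_4 (6T8, order 24), S_3 x S_3 (6T9, order 36), S_4 x C_2 (6T11, order 48), (S_3 x S_3) : C_2 (6T13, order 72), PGL(2,5) (6T14, order 120), S_6 (6T16, order 720). By Dedekind's theorem, for a prime p not dividing disc(f) the degrees of the irreducible factors of f mod p form the cycle type of an element of G. Factoring f modulo the 16 such primes p <= 67 (skipping 3, 7, 29, which divide the discriminant), each new pattern first appears at: mod 2: f = (x^6 + x^3 + 1), pattern 6; mod 5: f = (x + 1)(x + 2)(x^2 + 3x + 4)(x^2 + 4x + 1), pattern 2+2+1+1; mod 13: f = (x + 2)(x + 5)(x + 6)(x^3 + 4), pattern 3+1+1+1; mod 19: f = (x^2 + 10x + 15)(x^2 + 13x + 13)(x^2 + 15x + 10), pattern 2+2+2; mod 67: f = (x^3 + 18)(x^3 + 48), pattern 3+3. No other pattern occurs in this range, so the set of observed cycle types is {6, 2+2+1+1, 3+1+1+1, 2+2+2, 3+3}. The candidates containing elements of all these cycle types are S_3 x S_3 (6T9) of order 36, (S_3 x S_3) : C_2 (6T13) of order 72, S_6 (6T16) of order 720; the others are excluded. The observed types are precisely the cycle types that occur in S_3 x S_3 (6T9) (apart from the identity). Each of the other remaining candidates has further cycle types, and by the Chebotarev density theorem the matching factorization patterns would occur for a proportion of primes equal to their share of the group: (S_3 x S_3) : C_2 (6T13) additionally contains elements of type 4+2, 3+2+1, 2+1+1+1+1 (36 of its 72 elements, about 50% of primes); S_6 (6T16) additionally contains elements of type 5+1, 4+2, 4+1+1, 3+2+1, 2+1+1+1+1 (459 of its 720 elements, about 64% of primes). None of the 16 primes tested shows any such pattern (for each of these groups the chance of that is below 10^-4), which rules them out. Hence G = S_3 x S_3 (6T9), of order 36. The Galois group S_3 x S_3 (6T9) has order 36, so the splitting field has degree 36 over Q.

36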